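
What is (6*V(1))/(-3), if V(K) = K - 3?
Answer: 4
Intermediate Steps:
V(K) = -3 + K
(6*V(1))/(-3) = (6*(-3 + 1))/(-3) = (6*(-2))*(-⅓) = -12*(-⅓) = 4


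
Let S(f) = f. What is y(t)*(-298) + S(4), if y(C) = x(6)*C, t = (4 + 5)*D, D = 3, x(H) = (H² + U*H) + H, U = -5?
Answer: -96548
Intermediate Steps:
x(H) = H² - 4*H (x(H) = (H² - 5*H) + H = H² - 4*H)
t = 27 (t = (4 + 5)*3 = 9*3 = 27)
y(C) = 12*C (y(C) = (6*(-4 + 6))*C = (6*2)*C = 12*C)
y(t)*(-298) + S(4) = (12*27)*(-298) + 4 = 324*(-298) + 4 = -96552 + 4 = -96548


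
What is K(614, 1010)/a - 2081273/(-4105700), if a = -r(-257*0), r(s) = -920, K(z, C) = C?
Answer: 37884551/23607775 ≈ 1.6047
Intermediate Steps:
a = 920 (a = -1*(-920) = 920)
K(614, 1010)/a - 2081273/(-4105700) = 1010/920 - 2081273/(-4105700) = 1010*(1/920) - 2081273*(-1/4105700) = 101/92 + 2081273/4105700 = 37884551/23607775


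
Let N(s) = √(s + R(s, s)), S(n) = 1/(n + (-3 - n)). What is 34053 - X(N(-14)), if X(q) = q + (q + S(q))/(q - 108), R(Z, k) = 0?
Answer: 198835442/5839 - 34711*I*√14/35034 ≈ 34053.0 - 3.7072*I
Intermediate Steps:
S(n) = -⅓ (S(n) = 1/(-3) = -⅓)
N(s) = √s (N(s) = √(s + 0) = √s)
X(q) = q + (-⅓ + q)/(-108 + q) (X(q) = q + (q - ⅓)/(q - 108) = q + (-⅓ + q)/(-108 + q))
34053 - X(N(-14)) = 34053 - (-⅓ + (√(-14))² - 107*I*√14)/(-108 + √(-14)) = 34053 - (-⅓ + (I*√14)² - 107*I*√14)/(-108 + I*√14) = 34053 - (-⅓ - 14 - 107*I*√14)/(-108 + I*√14) = 34053 - (-43/3 - 107*I*√14)/(-108 + I*√14)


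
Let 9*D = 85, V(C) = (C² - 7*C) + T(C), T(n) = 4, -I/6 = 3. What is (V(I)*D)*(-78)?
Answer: -1003340/3 ≈ -3.3445e+5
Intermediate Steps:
I = -18 (I = -6*3 = -18)
V(C) = 4 + C² - 7*C (V(C) = (C² - 7*C) + 4 = 4 + C² - 7*C)
D = 85/9 (D = (⅑)*85 = 85/9 ≈ 9.4444)
(V(I)*D)*(-78) = ((4 + (-18)² - 7*(-18))*(85/9))*(-78) = ((4 + 324 + 126)*(85/9))*(-78) = (454*(85/9))*(-78) = (38590/9)*(-78) = -1003340/3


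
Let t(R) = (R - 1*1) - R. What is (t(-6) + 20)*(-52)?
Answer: -988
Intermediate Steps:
t(R) = -1 (t(R) = (R - 1) - R = (-1 + R) - R = -1)
(t(-6) + 20)*(-52) = (-1 + 20)*(-52) = 19*(-52) = -988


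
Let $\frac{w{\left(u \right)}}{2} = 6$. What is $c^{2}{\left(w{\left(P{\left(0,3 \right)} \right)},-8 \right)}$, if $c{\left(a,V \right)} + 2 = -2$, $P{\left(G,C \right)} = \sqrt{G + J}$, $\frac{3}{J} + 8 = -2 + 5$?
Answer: $16$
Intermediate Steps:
$J = - \frac{3}{5}$ ($J = \frac{3}{-8 + \left(-2 + 5\right)} = \frac{3}{-8 + 3} = \frac{3}{-5} = 3 \left(- \frac{1}{5}\right) = - \frac{3}{5} \approx -0.6$)
$P{\left(G,C \right)} = \sqrt{- \frac{3}{5} + G}$ ($P{\left(G,C \right)} = \sqrt{G - \frac{3}{5}} = \sqrt{- \frac{3}{5} + G}$)
$w{\left(u \right)} = 12$ ($w{\left(u \right)} = 2 \cdot 6 = 12$)
$c{\left(a,V \right)} = -4$ ($c{\left(a,V \right)} = -2 - 2 = -4$)
$c^{2}{\left(w{\left(P{\left(0,3 \right)} \right)},-8 \right)} = \left(-4\right)^{2} = 16$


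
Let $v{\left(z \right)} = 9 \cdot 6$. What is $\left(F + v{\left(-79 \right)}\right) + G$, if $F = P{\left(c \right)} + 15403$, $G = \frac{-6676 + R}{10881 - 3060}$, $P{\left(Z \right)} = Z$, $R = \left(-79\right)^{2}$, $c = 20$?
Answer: $\frac{40348394}{2607} \approx 15477.0$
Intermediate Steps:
$R = 6241$
$G = - \frac{145}{2607}$ ($G = \frac{-6676 + 6241}{10881 - 3060} = - \frac{435}{7821} = \left(-435\right) \frac{1}{7821} = - \frac{145}{2607} \approx -0.055619$)
$v{\left(z \right)} = 54$
$F = 15423$ ($F = 20 + 15403 = 15423$)
$\left(F + v{\left(-79 \right)}\right) + G = \left(15423 + 54\right) - \frac{145}{2607} = 15477 - \frac{145}{2607} = \frac{40348394}{2607}$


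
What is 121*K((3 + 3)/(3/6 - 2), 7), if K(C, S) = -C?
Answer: 484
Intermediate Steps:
121*K((3 + 3)/(3/6 - 2), 7) = 121*(-(3 + 3)/(3/6 - 2)) = 121*(-6/(3*(1/6) - 2)) = 121*(-6/(1/2 - 2)) = 121*(-6/(-3/2)) = 121*(-6*(-2)/3) = 121*(-1*(-4)) = 121*4 = 484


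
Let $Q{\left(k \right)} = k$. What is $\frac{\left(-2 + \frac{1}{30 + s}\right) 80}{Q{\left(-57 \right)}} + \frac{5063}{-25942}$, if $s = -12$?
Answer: $\frac{33721481}{13308246} \approx 2.5339$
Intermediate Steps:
$\frac{\left(-2 + \frac{1}{30 + s}\right) 80}{Q{\left(-57 \right)}} + \frac{5063}{-25942} = \frac{\left(-2 + \frac{1}{30 - 12}\right) 80}{-57} + \frac{5063}{-25942} = \left(-2 + \frac{1}{18}\right) 80 \left(- \frac{1}{57}\right) + 5063 \left(- \frac{1}{25942}\right) = \left(-2 + \frac{1}{18}\right) 80 \left(- \frac{1}{57}\right) - \frac{5063}{25942} = \left(- \frac{35}{18}\right) 80 \left(- \frac{1}{57}\right) - \frac{5063}{25942} = \left(- \frac{1400}{9}\right) \left(- \frac{1}{57}\right) - \frac{5063}{25942} = \frac{1400}{513} - \frac{5063}{25942} = \frac{33721481}{13308246}$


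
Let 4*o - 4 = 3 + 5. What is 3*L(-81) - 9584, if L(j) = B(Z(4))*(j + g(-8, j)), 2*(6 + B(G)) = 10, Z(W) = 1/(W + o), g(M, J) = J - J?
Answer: -9341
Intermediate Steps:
o = 3 (o = 1 + (3 + 5)/4 = 1 + (¼)*8 = 1 + 2 = 3)
g(M, J) = 0
Z(W) = 1/(3 + W) (Z(W) = 1/(W + 3) = 1/(3 + W))
B(G) = -1 (B(G) = -6 + (½)*10 = -6 + 5 = -1)
L(j) = -j (L(j) = -(j + 0) = -j)
3*L(-81) - 9584 = 3*(-1*(-81)) - 9584 = 3*81 - 9584 = 243 - 9584 = -9341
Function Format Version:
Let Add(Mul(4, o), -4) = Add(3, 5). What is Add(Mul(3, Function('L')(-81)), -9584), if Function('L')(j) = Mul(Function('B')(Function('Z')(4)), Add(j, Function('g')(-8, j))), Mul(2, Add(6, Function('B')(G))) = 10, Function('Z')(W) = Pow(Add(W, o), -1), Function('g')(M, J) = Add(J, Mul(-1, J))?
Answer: -9341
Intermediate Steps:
o = 3 (o = Add(1, Mul(Rational(1, 4), Add(3, 5))) = Add(1, Mul(Rational(1, 4), 8)) = Add(1, 2) = 3)
Function('g')(M, J) = 0
Function('Z')(W) = Pow(Add(3, W), -1) (Function('Z')(W) = Pow(Add(W, 3), -1) = Pow(Add(3, W), -1))
Function('B')(G) = -1 (Function('B')(G) = Add(-6, Mul(Rational(1, 2), 10)) = Add(-6, 5) = -1)
Function('L')(j) = Mul(-1, j) (Function('L')(j) = Mul(-1, Add(j, 0)) = Mul(-1, j))
Add(Mul(3, Function('L')(-81)), -9584) = Add(Mul(3, Mul(-1, -81)), -9584) = Add(Mul(3, 81), -9584) = Add(243, -9584) = -9341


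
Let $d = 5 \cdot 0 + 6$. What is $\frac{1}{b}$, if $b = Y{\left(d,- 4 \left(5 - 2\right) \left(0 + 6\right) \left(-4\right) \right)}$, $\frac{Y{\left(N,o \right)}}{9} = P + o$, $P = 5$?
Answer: $\frac{1}{2637} \approx 0.00037922$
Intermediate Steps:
$d = 6$ ($d = 0 + 6 = 6$)
$Y{\left(N,o \right)} = 45 + 9 o$ ($Y{\left(N,o \right)} = 9 \left(5 + o\right) = 45 + 9 o$)
$b = 2637$ ($b = 45 + 9 - 4 \left(5 - 2\right) \left(0 + 6\right) \left(-4\right) = 45 + 9 - 4 \cdot 3 \cdot 6 \left(-4\right) = 45 + 9 \left(-4\right) 18 \left(-4\right) = 45 + 9 \left(\left(-72\right) \left(-4\right)\right) = 45 + 9 \cdot 288 = 45 + 2592 = 2637$)
$\frac{1}{b} = \frac{1}{2637}$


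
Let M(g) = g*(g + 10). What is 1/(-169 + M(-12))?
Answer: -1/145 ≈ -0.0068966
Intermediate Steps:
M(g) = g*(10 + g)
1/(-169 + M(-12)) = 1/(-169 - 12*(10 - 12)) = 1/(-169 - 12*(-2)) = 1/(-169 + 24) = 1/(-145) = -1/145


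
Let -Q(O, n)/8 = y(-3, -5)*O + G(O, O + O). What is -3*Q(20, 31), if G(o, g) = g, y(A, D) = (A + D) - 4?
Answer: -4800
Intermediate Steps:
y(A, D) = -4 + A + D
Q(O, n) = 80*O (Q(O, n) = -8*((-4 - 3 - 5)*O + (O + O)) = -8*(-12*O + 2*O) = -(-80)*O = 80*O)
-3*Q(20, 31) = -240*20 = -3*1600 = -4800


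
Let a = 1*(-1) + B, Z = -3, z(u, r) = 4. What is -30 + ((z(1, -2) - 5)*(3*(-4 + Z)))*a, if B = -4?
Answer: -135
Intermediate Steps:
a = -5 (a = 1*(-1) - 4 = -1 - 4 = -5)
-30 + ((z(1, -2) - 5)*(3*(-4 + Z)))*a = -30 + ((4 - 5)*(3*(-4 - 3)))*(-5) = -30 - 3*(-7)*(-5) = -30 - 1*(-21)*(-5) = -30 + 21*(-5) = -30 - 105 = -135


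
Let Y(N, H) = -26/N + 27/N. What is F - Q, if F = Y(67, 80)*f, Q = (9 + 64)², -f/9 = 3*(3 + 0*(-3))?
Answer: -357124/67 ≈ -5330.2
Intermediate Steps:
Y(N, H) = 1/N
f = -81 (f = -27*(3 + 0*(-3)) = -27*(3 + 0) = -27*3 = -9*9 = -81)
Q = 5329 (Q = 73² = 5329)
F = -81/67 ≈ -1.2090
F - Q = -81/67 - 1*5329 = -81/67 - 5329 = -357124/67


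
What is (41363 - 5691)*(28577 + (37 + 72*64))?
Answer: 1185095184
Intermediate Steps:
(41363 - 5691)*(28577 + (37 + 72*64)) = 35672*(28577 + (37 + 4608)) = 35672*(28577 + 4645) = 35672*33222 = 1185095184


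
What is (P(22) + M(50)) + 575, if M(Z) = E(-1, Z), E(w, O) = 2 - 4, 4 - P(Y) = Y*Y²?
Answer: -10071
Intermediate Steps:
P(Y) = 4 - Y³ (P(Y) = 4 - Y*Y² = 4 - Y³)
E(w, O) = -2
M(Z) = -2
(P(22) + M(50)) + 575 = ((4 - 1*22³) - 2) + 575 = ((4 - 1*10648) - 2) + 575 = ((4 - 10648) - 2) + 575 = (-10644 - 2) + 575 = -10646 + 575 = -10071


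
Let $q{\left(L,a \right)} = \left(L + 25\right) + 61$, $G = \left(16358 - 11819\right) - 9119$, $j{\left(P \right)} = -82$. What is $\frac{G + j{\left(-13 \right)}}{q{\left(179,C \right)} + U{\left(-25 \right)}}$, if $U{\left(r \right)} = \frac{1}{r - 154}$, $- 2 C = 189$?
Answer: $- \frac{11277}{641} \approx -17.593$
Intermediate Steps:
$C = - \frac{189}{2}$ ($C = \left(- \frac{1}{2}\right) 189 = - \frac{189}{2} \approx -94.5$)
$G = -4580$ ($G = 4539 - 9119 = -4580$)
$U{\left(r \right)} = \frac{1}{-154 + r}$
$q{\left(L,a \right)} = 86 + L$ ($q{\left(L,a \right)} = \left(25 + L\right) + 61 = 86 + L$)
$\frac{G + j{\left(-13 \right)}}{q{\left(179,C \right)} + U{\left(-25 \right)}} = \frac{-4580 - 82}{\left(86 + 179\right) + \frac{1}{-154 - 25}} = - \frac{4662}{265 + \frac{1}{-179}} = - \frac{4662}{265 - \frac{1}{179}} = - \frac{4662}{\frac{47434}{179}} = \left(-4662\right) \frac{179}{47434} = - \frac{11277}{641}$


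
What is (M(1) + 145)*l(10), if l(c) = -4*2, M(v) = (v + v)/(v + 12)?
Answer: -15096/13 ≈ -1161.2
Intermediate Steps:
M(v) = 2*v/(12 + v) (M(v) = (2*v)/(12 + v) = 2*v/(12 + v))
l(c) = -8
(M(1) + 145)*l(10) = (2*1/(12 + 1) + 145)*(-8) = (2*1/13 + 145)*(-8) = (2*1*(1/13) + 145)*(-8) = (2/13 + 145)*(-8) = (1887/13)*(-8) = -15096/13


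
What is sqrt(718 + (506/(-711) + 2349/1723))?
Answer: sqrt(119835549483535)/408351 ≈ 26.808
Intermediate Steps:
sqrt(718 + (506/(-711) + 2349/1723)) = sqrt(718 + (506*(-1/711) + 2349*(1/1723))) = sqrt(718 + (-506/711 + 2349/1723)) = sqrt(718 + 798301/1225053) = sqrt(880386355/1225053) = sqrt(119835549483535)/408351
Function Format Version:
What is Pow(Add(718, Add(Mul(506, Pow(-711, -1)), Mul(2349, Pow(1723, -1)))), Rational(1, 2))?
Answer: Mul(Rational(1, 408351), Pow(119835549483535, Rational(1, 2))) ≈ 26.808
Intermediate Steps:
Pow(Add(718, Add(Mul(506, Pow(-711, -1)), Mul(2349, Pow(1723, -1)))), Rational(1, 2)) = Pow(Add(718, Add(Mul(506, Rational(-1, 711)), Mul(2349, Rational(1, 1723)))), Rational(1, 2)) = Pow(Add(718, Add(Rational(-506, 711), Rational(2349, 1723))), Rational(1, 2)) = Pow(Add(718, Rational(798301, 1225053)), Rational(1, 2)) = Pow(Rational(880386355, 1225053), Rational(1, 2)) = Mul(Rational(1, 408351), Pow(119835549483535, Rational(1, 2)))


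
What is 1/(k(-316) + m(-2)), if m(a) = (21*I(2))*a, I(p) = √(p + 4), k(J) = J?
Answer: -79/22318 + 21*√6/44636 ≈ -0.0023873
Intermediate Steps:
I(p) = √(4 + p)
m(a) = 21*a*√6 (m(a) = (21*√(4 + 2))*a = (21*√6)*a = 21*a*√6)
1/(k(-316) + m(-2)) = 1/(-316 + 21*(-2)*√6) = 1/(-316 - 42*√6)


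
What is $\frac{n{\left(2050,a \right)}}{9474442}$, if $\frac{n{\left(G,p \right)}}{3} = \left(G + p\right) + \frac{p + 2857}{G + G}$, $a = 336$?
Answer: $\frac{29357379}{38845212200} \approx 0.00075575$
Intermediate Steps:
$n{\left(G,p \right)} = 3 G + 3 p + \frac{3 \left(2857 + p\right)}{2 G}$ ($n{\left(G,p \right)} = 3 \left(\left(G + p\right) + \frac{p + 2857}{G + G}\right) = 3 \left(\left(G + p\right) + \frac{2857 + p}{2 G}\right) = 3 \left(G + p + \frac{2857 + p}{2 G}\right) = 3 G + 3 p + \frac{3 \left(2857 + p\right)}{2 G}$)
$\frac{n{\left(2050,a \right)}}{9474442} = \frac{\frac{3}{2} \cdot \frac{1}{2050} \left(2857 + 336 + 2 \cdot 2050 \left(2050 + 336\right)\right)}{9474442} = \frac{3}{2} \cdot \frac{1}{2050} \left(2857 + 336 + 2 \cdot 2050 \cdot 2386\right) \frac{1}{9474442} = \frac{3}{2} \cdot \frac{1}{2050} \left(2857 + 336 + 9782600\right) \frac{1}{9474442} = \frac{3}{2} \cdot \frac{1}{2050} \cdot 9785793 \cdot \frac{1}{9474442} = \frac{29357379}{4100} \cdot \frac{1}{9474442} = \frac{29357379}{38845212200}$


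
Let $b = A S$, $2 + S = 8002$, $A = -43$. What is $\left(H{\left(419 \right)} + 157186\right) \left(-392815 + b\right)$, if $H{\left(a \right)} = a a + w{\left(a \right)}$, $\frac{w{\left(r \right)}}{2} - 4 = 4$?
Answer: $-245184769845$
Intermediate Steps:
$S = 8000$ ($S = -2 + 8002 = 8000$)
$w{\left(r \right)} = 16$ ($w{\left(r \right)} = 8 + 2 \cdot 4 = 8 + 8 = 16$)
$b = -344000$ ($b = \left(-43\right) 8000 = -344000$)
$H{\left(a \right)} = 16 + a^{2}$ ($H{\left(a \right)} = a a + 16 = a^{2} + 16 = 16 + a^{2}$)
$\left(H{\left(419 \right)} + 157186\right) \left(-392815 + b\right) = \left(\left(16 + 419^{2}\right) + 157186\right) \left(-392815 - 344000\right) = \left(\left(16 + 175561\right) + 157186\right) \left(-736815\right) = \left(175577 + 157186\right) \left(-736815\right) = 332763 \left(-736815\right) = -245184769845$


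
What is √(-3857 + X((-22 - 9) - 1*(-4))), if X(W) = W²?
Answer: 2*I*√782 ≈ 55.929*I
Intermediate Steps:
√(-3857 + X((-22 - 9) - 1*(-4))) = √(-3857 + ((-22 - 9) - 1*(-4))²) = √(-3857 + (-31 + 4)²) = √(-3857 + (-27)²) = √(-3857 + 729) = √(-3128) = 2*I*√782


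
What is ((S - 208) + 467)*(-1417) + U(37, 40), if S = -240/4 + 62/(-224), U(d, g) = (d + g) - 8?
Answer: -31530441/112 ≈ -2.8152e+5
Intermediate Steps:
U(d, g) = -8 + d + g
S = -6751/112 (S = -240*1/4 + 62*(-1/224) = -60 - 31/112 = -6751/112 ≈ -60.277)
((S - 208) + 467)*(-1417) + U(37, 40) = ((-6751/112 - 208) + 467)*(-1417) + (-8 + 37 + 40) = (-30047/112 + 467)*(-1417) + 69 = (22257/112)*(-1417) + 69 = -31538169/112 + 69 = -31530441/112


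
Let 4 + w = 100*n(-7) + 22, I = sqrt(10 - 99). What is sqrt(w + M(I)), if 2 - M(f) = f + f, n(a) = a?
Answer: sqrt(-680 - 2*I*sqrt(89)) ≈ 0.3617 - 26.079*I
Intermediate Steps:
I = I*sqrt(89) (I = sqrt(-89) = I*sqrt(89) ≈ 9.434*I)
w = -682 (w = -4 + (100*(-7) + 22) = -4 + (-700 + 22) = -4 - 678 = -682)
M(f) = 2 - 2*f (M(f) = 2 - (f + f) = 2 - 2*f)
sqrt(w + M(I)) = sqrt(-682 + (2 - 2*I*sqrt(89))) = sqrt(-680 - 2*I*sqrt(89))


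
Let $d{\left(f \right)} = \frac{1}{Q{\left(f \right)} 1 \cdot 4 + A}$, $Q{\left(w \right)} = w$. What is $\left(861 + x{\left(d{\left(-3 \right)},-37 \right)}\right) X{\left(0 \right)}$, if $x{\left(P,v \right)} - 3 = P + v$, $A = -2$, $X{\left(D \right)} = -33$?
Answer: $- \frac{382041}{14} \approx -27289.0$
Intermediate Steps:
$d{\left(f \right)} = \frac{1}{-2 + 4 f}$ ($d{\left(f \right)} = \frac{1}{f 1 \cdot 4 - 2} = \frac{1}{f 4 - 2} = \frac{1}{4 f - 2} = \frac{1}{-2 + 4 f}$)
$x{\left(P,v \right)} = 3 + P + v$ ($x{\left(P,v \right)} = 3 + \left(P + v\right) = 3 + P + v$)
$\left(861 + x{\left(d{\left(-3 \right)},-37 \right)}\right) X{\left(0 \right)} = \left(861 + \left(3 + \frac{1}{2 \left(-1 + 2 \left(-3\right)\right)} - 37\right)\right) \left(-33\right) = \left(861 + \left(3 + \frac{1}{2 \left(-1 - 6\right)} - 37\right)\right) \left(-33\right) = \left(861 + \left(3 + \frac{1}{2 \left(-7\right)} - 37\right)\right) \left(-33\right) = \left(861 + \left(3 + \frac{1}{2} \left(- \frac{1}{7}\right) - 37\right)\right) \left(-33\right) = \left(861 - \frac{477}{14}\right) \left(-33\right) = \frac{11577}{14} \left(-33\right) = - \frac{382041}{14}$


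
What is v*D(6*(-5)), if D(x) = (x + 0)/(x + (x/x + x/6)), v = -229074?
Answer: -3436110/17 ≈ -2.0212e+5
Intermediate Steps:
D(x) = x/(1 + 7*x/6) (D(x) = x/(x + (1 + x*(⅙))) = x/(x + (1 + x/6)) = x/(1 + 7*x/6))
v*D(6*(-5)) = -1374444*6*(-5)/(6 + 7*(6*(-5))) = -1374444*(-30)/(6 + 7*(-30)) = -1374444*(-30)/(6 - 210) = -1374444*(-30)/(-204) = -1374444*(-30)*(-1)/204 = -229074*15/17 = -3436110/17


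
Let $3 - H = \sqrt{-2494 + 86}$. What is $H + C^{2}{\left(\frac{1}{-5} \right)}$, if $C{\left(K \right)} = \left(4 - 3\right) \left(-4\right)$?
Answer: $19 - 2 i \sqrt{602} \approx 19.0 - 49.071 i$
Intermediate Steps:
$H = 3 - 2 i \sqrt{602}$ ($H = 3 - \sqrt{-2494 + 86} = 3 - \sqrt{-2408} = 3 - 2 i \sqrt{602} \approx 3.0 - 49.071 i$)
$C{\left(K \right)} = -4$ ($C{\left(K \right)} = 1 \left(-4\right) = -4$)
$H + C^{2}{\left(\frac{1}{-5} \right)} = \left(3 - 2 i \sqrt{602}\right) + \left(-4\right)^{2} = \left(3 - 2 i \sqrt{602}\right) + 16 = 19 - 2 i \sqrt{602}$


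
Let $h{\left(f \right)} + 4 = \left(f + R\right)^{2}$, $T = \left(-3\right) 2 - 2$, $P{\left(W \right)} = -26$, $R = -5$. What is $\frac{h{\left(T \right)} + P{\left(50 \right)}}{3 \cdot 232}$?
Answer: $\frac{139}{696} \approx 0.19971$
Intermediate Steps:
$T = -8$ ($T = -6 - 2 = -8$)
$h{\left(f \right)} = -4 + \left(-5 + f\right)^{2}$ ($h{\left(f \right)} = -4 + \left(f - 5\right)^{2} = -4 + \left(-5 + f\right)^{2}$)
$\frac{h{\left(T \right)} + P{\left(50 \right)}}{3 \cdot 232} = \frac{\left(-4 + \left(-5 - 8\right)^{2}\right) - 26}{3 \cdot 232} = \frac{\left(-4 + \left(-13\right)^{2}\right) - 26}{696} = \left(\left(-4 + 169\right) - 26\right) \frac{1}{696} = \left(165 - 26\right) \frac{1}{696} = 139 \cdot \frac{1}{696} = \frac{139}{696}$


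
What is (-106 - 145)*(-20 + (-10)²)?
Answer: -20080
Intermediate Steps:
(-106 - 145)*(-20 + (-10)²) = -251*(-20 + 100) = -251*80 = -20080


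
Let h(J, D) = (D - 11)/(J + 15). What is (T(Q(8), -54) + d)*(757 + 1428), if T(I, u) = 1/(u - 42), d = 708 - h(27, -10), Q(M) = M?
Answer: 148612775/96 ≈ 1.5481e+6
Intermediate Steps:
h(J, D) = (-11 + D)/(15 + J)
d = 1417/2 (d = 708 - (-11 - 10)/(15 + 27) = 708 - (-21)/42 = 708 - 1*(-½) = 708 + ½ = 1417/2 ≈ 708.50)
T(I, u) = 1/(-42 + u)
(T(Q(8), -54) + d)*(757 + 1428) = (1/(-42 - 54) + 1417/2)*(757 + 1428) = (1/(-96) + 1417/2)*2185 = (-1/96 + 1417/2)*2185 = (68015/96)*2185 = 148612775/96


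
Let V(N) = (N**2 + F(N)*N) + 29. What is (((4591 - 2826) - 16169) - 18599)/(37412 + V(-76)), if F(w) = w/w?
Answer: -33003/43141 ≈ -0.76500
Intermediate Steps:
F(w) = 1
V(N) = 29 + N + N**2 (V(N) = (N**2 + 1*N) + 29 = (N**2 + N) + 29 = (N + N**2) + 29 = 29 + N + N**2)
(((4591 - 2826) - 16169) - 18599)/(37412 + V(-76)) = (((4591 - 2826) - 16169) - 18599)/(37412 + (29 - 76 + (-76)**2)) = ((1765 - 16169) - 18599)/(37412 + (29 - 76 + 5776)) = (-14404 - 18599)/(37412 + 5729) = -33003/43141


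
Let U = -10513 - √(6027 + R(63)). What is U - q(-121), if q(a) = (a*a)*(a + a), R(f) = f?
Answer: 3532609 - √6090 ≈ 3.5325e+6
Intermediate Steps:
q(a) = 2*a³ (q(a) = a²*(2*a) = 2*a³)
U = -10513 - √6090 (U = -10513 - √(6027 + 63) = -10513 - √6090 ≈ -10591.)
U - q(-121) = (-10513 - √6090) - 2*(-121)³ = (-10513 - √6090) - 2*(-1771561) = (-10513 - √6090) - 1*(-3543122) = (-10513 - √6090) + 3543122 = 3532609 - √6090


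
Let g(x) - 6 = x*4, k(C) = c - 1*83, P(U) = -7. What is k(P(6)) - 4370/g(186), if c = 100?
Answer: 838/75 ≈ 11.173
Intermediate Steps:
k(C) = 17 (k(C) = 100 - 1*83 = 100 - 83 = 17)
g(x) = 6 + 4*x (g(x) = 6 + x*4 = 6 + 4*x)
k(P(6)) - 4370/g(186) = 17 - 4370/(6 + 4*186) = 17 - 4370/(6 + 744) = 17 - 4370/750 = 17 - 4370*1/750 = 17 - 437/75 = 838/75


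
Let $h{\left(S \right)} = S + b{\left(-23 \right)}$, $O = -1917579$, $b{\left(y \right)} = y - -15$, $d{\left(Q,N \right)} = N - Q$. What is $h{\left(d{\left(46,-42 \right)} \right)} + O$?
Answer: $-1917675$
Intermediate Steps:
$b{\left(y \right)} = 15 + y$ ($b{\left(y \right)} = y + 15 = 15 + y$)
$h{\left(S \right)} = -8 + S$ ($h{\left(S \right)} = S + \left(15 - 23\right) = S - 8 = -8 + S$)
$h{\left(d{\left(46,-42 \right)} \right)} + O = \left(-8 - 88\right) - 1917579 = -96 - 1917579 = -1917675$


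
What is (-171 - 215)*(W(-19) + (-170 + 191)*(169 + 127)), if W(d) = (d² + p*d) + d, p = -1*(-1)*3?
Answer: -2509386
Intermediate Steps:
p = 3 (p = 1*3 = 3)
W(d) = d² + 4*d (W(d) = (d² + 3*d) + d = d² + 4*d)
(-171 - 215)*(W(-19) + (-170 + 191)*(169 + 127)) = (-171 - 215)*(-19*(4 - 19) + (-170 + 191)*(169 + 127)) = -386*(-19*(-15) + 21*296) = -386*(285 + 6216) = -386*6501 = -2509386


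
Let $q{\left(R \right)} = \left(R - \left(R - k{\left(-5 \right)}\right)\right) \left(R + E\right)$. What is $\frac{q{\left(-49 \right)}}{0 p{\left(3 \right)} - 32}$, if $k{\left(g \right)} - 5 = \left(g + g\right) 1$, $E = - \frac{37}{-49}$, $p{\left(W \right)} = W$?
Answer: $- \frac{2955}{392} \approx -7.5383$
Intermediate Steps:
$E = \frac{37}{49}$ ($E = \left(-37\right) \left(- \frac{1}{49}\right) = \frac{37}{49} \approx 0.7551$)
$k{\left(g \right)} = 5 + 2 g$ ($k{\left(g \right)} = 5 + \left(g + g\right) 1 = 5 + 2 g 1 = 5 + 2 g$)
$q{\left(R \right)} = - \frac{185}{49} - 5 R$ ($q{\left(R \right)} = \left(R - \left(5 + R\right)\right) \left(R + \frac{37}{49}\right) = \left(R - \left(5 + R\right)\right) \left(\frac{37}{49} + R\right) = - 5 \left(\frac{37}{49} + R\right) = - \frac{185}{49} - 5 R$)
$\frac{q{\left(-49 \right)}}{0 p{\left(3 \right)} - 32} = \frac{- \frac{185}{49} - -245}{0 \cdot 3 - 32} = \frac{- \frac{185}{49} + 245}{0 - 32} = \frac{11820}{49 \left(-32\right)} = \frac{11820}{49} \left(- \frac{1}{32}\right) = - \frac{2955}{392}$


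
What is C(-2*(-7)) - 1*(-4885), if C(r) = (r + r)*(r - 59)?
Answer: 3625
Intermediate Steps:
C(r) = 2*r*(-59 + r) (C(r) = (2*r)*(-59 + r) = 2*r*(-59 + r))
C(-2*(-7)) - 1*(-4885) = 2*(-2*(-7))*(-59 - 2*(-7)) - 1*(-4885) = 2*14*(-59 + 14) + 4885 = 2*14*(-45) + 4885 = -1260 + 4885 = 3625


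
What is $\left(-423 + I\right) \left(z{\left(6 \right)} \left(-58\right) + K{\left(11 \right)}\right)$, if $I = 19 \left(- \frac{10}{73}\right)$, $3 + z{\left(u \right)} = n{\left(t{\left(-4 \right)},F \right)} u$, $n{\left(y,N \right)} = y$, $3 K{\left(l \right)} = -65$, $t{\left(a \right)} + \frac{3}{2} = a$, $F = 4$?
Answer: $- \frac{192596731}{219} \approx -8.7944 \cdot 10^{5}$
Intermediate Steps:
$t{\left(a \right)} = - \frac{3}{2} + a$
$K{\left(l \right)} = - \frac{65}{3}$ ($K{\left(l \right)} = \frac{1}{3} \left(-65\right) = - \frac{65}{3}$)
$z{\left(u \right)} = -3 - \frac{11 u}{2}$ ($z{\left(u \right)} = -3 + \left(- \frac{3}{2} - 4\right) u = -3 - \frac{11 u}{2}$)
$I = - \frac{190}{73}$ ($I = 19 \left(\left(-10\right) \frac{1}{73}\right) = 19 \left(- \frac{10}{73}\right) = - \frac{190}{73} \approx -2.6027$)
$\left(-423 + I\right) \left(z{\left(6 \right)} \left(-58\right) + K{\left(11 \right)}\right) = \left(-423 - \frac{190}{73}\right) \left(\left(-3 - 33\right) \left(-58\right) - \frac{65}{3}\right) = - \frac{31069 \left(\left(-3 - 33\right) \left(-58\right) - \frac{65}{3}\right)}{73} = - \frac{31069 \left(\left(-36\right) \left(-58\right) - \frac{65}{3}\right)}{73} = - \frac{31069 \left(2088 - \frac{65}{3}\right)}{73} = \left(- \frac{31069}{73}\right) \frac{6199}{3} = - \frac{192596731}{219}$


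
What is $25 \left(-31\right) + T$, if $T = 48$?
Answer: $-727$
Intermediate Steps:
$25 \left(-31\right) + T = 25 \left(-31\right) + 48 = -775 + 48 = -727$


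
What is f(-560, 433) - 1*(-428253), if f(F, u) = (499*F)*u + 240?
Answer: -120569027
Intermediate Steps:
f(F, u) = 240 + 499*F*u (f(F, u) = 499*F*u + 240 = 240 + 499*F*u)
f(-560, 433) - 1*(-428253) = (240 + 499*(-560)*433) - 1*(-428253) = (240 - 120997520) + 428253 = -120997280 + 428253 = -120569027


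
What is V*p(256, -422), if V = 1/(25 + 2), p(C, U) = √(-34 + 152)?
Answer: √118/27 ≈ 0.40233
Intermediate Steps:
p(C, U) = √118
V = 1/27 ≈ 0.037037
V*p(256, -422) = √118/27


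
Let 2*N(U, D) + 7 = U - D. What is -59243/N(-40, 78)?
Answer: 118486/125 ≈ 947.89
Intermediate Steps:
N(U, D) = -7/2 + U/2 - D/2 (N(U, D) = -7/2 + (U - D)/2 = -7/2 + (U/2 - D/2) = -7/2 + U/2 - D/2)
-59243/N(-40, 78) = -59243/(-7/2 + (1/2)*(-40) - 1/2*78) = -59243/(-7/2 - 20 - 39) = -59243/(-125/2) = -59243*(-2/125) = 118486/125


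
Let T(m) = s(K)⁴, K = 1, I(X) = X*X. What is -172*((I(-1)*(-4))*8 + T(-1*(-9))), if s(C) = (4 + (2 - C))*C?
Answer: -101996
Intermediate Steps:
I(X) = X²
s(C) = C*(6 - C) (s(C) = (6 - C)*C = C*(6 - C))
T(m) = 625 (T(m) = (1*(6 - 1*1))⁴ = (1*(6 - 1))⁴ = (1*5)⁴ = 5⁴ = 625)
-172*((I(-1)*(-4))*8 + T(-1*(-9))) = -172*(((-1)²*(-4))*8 + 625) = -172*((1*(-4))*8 + 625) = -172*(-4*8 + 625) = -172*(-32 + 625) = -172*593 = -101996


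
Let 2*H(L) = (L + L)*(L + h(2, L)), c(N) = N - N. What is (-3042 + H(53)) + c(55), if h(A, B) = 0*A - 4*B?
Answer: -11469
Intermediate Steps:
c(N) = 0
h(A, B) = -4*B (h(A, B) = 0 - 4*B = -4*B)
H(L) = -3*L² (H(L) = ((L + L)*(L - 4*L))/2 = ((2*L)*(-3*L))/2 = (-6*L²)/2 = -3*L²)
(-3042 + H(53)) + c(55) = (-3042 - 3*53²) + 0 = (-3042 - 3*2809) + 0 = (-3042 - 8427) + 0 = -11469 + 0 = -11469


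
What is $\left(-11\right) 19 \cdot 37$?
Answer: $-7733$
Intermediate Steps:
$\left(-11\right) 19 \cdot 37 = \left(-209\right) 37 = -7733$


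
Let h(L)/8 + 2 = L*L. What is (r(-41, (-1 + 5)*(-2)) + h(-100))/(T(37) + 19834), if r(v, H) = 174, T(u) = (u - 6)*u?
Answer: 80158/20981 ≈ 3.8205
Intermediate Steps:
T(u) = u*(-6 + u) (T(u) = (-6 + u)*u = u*(-6 + u))
h(L) = -16 + 8*L² (h(L) = -16 + 8*(L*L) = -16 + 8*L²)
(r(-41, (-1 + 5)*(-2)) + h(-100))/(T(37) + 19834) = (174 + (-16 + 8*(-100)²))/(37*(-6 + 37) + 19834) = (174 + (-16 + 8*10000))/(37*31 + 19834) = (174 + (-16 + 80000))/(1147 + 19834) = (174 + 79984)/20981 = 80158*(1/20981) = 80158/20981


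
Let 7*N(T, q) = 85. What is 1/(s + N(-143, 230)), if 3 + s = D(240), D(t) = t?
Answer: 7/1744 ≈ 0.0040138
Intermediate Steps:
N(T, q) = 85/7 (N(T, q) = (1/7)*85 = 85/7)
s = 237 (s = -3 + 240 = 237)
1/(s + N(-143, 230)) = 1/(237 + 85/7) = 1/(1744/7) = 7/1744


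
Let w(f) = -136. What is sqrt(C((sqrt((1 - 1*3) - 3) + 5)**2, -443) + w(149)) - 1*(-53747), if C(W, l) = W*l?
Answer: 53747 + sqrt(-8996 - 4430*I*sqrt(5)) ≈ 53794.0 - 105.78*I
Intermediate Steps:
sqrt(C((sqrt((1 - 1*3) - 3) + 5)**2, -443) + w(149)) - 1*(-53747) = sqrt((sqrt((1 - 1*3) - 3) + 5)**2*(-443) - 136) - 1*(-53747) = sqrt((sqrt((1 - 3) - 3) + 5)**2*(-443) - 136) + 53747 = sqrt((sqrt(-2 - 3) + 5)**2*(-443) - 136) + 53747 = sqrt((sqrt(-5) + 5)**2*(-443) - 136) + 53747 = sqrt((I*sqrt(5) + 5)**2*(-443) - 136) + 53747 = sqrt((5 + I*sqrt(5))**2*(-443) - 136) + 53747 = sqrt(-443*(5 + I*sqrt(5))**2 - 136) + 53747 = sqrt(-136 - 443*(5 + I*sqrt(5))**2) + 53747 = 53747 + sqrt(-136 - 443*(5 + I*sqrt(5))**2)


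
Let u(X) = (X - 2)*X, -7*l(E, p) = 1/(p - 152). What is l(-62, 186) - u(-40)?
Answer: -399841/238 ≈ -1680.0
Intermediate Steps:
l(E, p) = -1/(7*(-152 + p)) (l(E, p) = -1/(7*(p - 152)) = -1/(7*(-152 + p)))
u(X) = X*(-2 + X) (u(X) = (-2 + X)*X = X*(-2 + X))
l(-62, 186) - u(-40) = -1/(-1064 + 7*186) - (-40)*(-2 - 40) = -1/(-1064 + 1302) - (-40)*(-42) = -1/238 - 1*1680 = -1*1/238 - 1680 = -1/238 - 1680 = -399841/238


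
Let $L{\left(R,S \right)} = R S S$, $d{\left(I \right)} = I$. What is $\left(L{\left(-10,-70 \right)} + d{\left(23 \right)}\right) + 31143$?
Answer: $-17834$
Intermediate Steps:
$L{\left(R,S \right)} = R S^{2}$
$\left(L{\left(-10,-70 \right)} + d{\left(23 \right)}\right) + 31143 = \left(- 10 \left(-70\right)^{2} + 23\right) + 31143 = \left(\left(-10\right) 4900 + 23\right) + 31143 = \left(-49000 + 23\right) + 31143 = -48977 + 31143 = -17834$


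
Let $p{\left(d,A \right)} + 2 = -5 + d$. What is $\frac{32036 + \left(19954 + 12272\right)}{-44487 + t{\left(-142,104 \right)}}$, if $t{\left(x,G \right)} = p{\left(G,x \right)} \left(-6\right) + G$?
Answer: $- \frac{2794}{1955} \approx -1.4292$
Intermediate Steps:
$p{\left(d,A \right)} = -7 + d$ ($p{\left(d,A \right)} = -2 + \left(-5 + d\right) = -7 + d$)
$t{\left(x,G \right)} = 42 - 5 G$ ($t{\left(x,G \right)} = \left(-7 + G\right) \left(-6\right) + G = \left(42 - 6 G\right) + G = 42 - 5 G$)
$\frac{32036 + \left(19954 + 12272\right)}{-44487 + t{\left(-142,104 \right)}} = \frac{32036 + \left(19954 + 12272\right)}{-44487 + \left(42 - 520\right)} = \frac{32036 + 32226}{-44487 + \left(42 - 520\right)} = \frac{64262}{-44487 - 478} = \frac{64262}{-44965} = 64262 \left(- \frac{1}{44965}\right) = - \frac{2794}{1955}$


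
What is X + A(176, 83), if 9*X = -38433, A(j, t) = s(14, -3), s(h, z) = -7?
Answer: -12832/3 ≈ -4277.3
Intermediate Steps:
A(j, t) = -7
X = -12811/3 (X = (⅑)*(-38433) = -12811/3 ≈ -4270.3)
X + A(176, 83) = -12811/3 - 7 = -12832/3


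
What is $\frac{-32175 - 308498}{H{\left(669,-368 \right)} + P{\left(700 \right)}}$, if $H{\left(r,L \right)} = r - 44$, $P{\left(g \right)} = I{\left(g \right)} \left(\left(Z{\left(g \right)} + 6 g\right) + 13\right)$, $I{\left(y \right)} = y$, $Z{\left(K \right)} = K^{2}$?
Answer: $- \frac{340673}{345949725} \approx -0.00098475$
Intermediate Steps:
$P{\left(g \right)} = g \left(13 + g^{2} + 6 g\right)$ ($P{\left(g \right)} = g \left(\left(g^{2} + 6 g\right) + 13\right) = g \left(13 + g^{2} + 6 g\right)$)
$H{\left(r,L \right)} = -44 + r$ ($H{\left(r,L \right)} = r - 44 = -44 + r$)
$\frac{-32175 - 308498}{H{\left(669,-368 \right)} + P{\left(700 \right)}} = \frac{-32175 - 308498}{\left(-44 + 669\right) + 700 \left(13 + 700^{2} + 6 \cdot 700\right)} = - \frac{340673}{625 + 700 \left(13 + 490000 + 4200\right)} = - \frac{340673}{625 + 700 \cdot 494213} = - \frac{340673}{625 + 345949100} = - \frac{340673}{345949725}$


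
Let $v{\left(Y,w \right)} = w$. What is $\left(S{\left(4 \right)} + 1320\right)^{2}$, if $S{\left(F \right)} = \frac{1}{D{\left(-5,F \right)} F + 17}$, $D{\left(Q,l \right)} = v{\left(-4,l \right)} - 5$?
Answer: $\frac{294499921}{169} \approx 1.7426 \cdot 10^{6}$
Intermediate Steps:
$D{\left(Q,l \right)} = -5 + l$ ($D{\left(Q,l \right)} = l - 5 = -5 + l$)
$S{\left(F \right)} = \frac{1}{17 + F \left(-5 + F\right)}$ ($S{\left(F \right)} = \frac{1}{\left(-5 + F\right) F + 17} = \frac{1}{F \left(-5 + F\right) + 17} = \frac{1}{17 + F \left(-5 + F\right)}$)
$\left(S{\left(4 \right)} + 1320\right)^{2} = \left(\frac{1}{17 + 4 \left(-5 + 4\right)} + 1320\right)^{2} = \left(\frac{1}{17 + 4 \left(-1\right)} + 1320\right)^{2} = \left(\frac{1}{17 - 4} + 1320\right)^{2} = \left(\frac{1}{13} + 1320\right)^{2} = \left(\frac{17161}{13}\right)^{2} = \frac{294499921}{169}$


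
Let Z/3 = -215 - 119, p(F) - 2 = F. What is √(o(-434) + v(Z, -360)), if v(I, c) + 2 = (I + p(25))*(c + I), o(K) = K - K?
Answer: 2*√331987 ≈ 1152.4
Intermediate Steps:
p(F) = 2 + F
Z = -1002 (Z = 3*(-215 - 119) = 3*(-334) = -1002)
o(K) = 0
v(I, c) = -2 + (27 + I)*(I + c) (v(I, c) = -2 + (I + (2 + 25))*(c + I) = -2 + (I + 27)*(I + c) = -2 + (27 + I)*(I + c))
√(o(-434) + v(Z, -360)) = √(0 + (-2 + (-1002)² + 27*(-1002) + 27*(-360) - 1002*(-360))) = √(0 + (-2 + 1004004 - 27054 - 9720 + 360720)) = √(0 + 1327948) = √1327948 = 2*√331987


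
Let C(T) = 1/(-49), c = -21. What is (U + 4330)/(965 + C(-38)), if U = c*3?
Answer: 209083/47284 ≈ 4.4219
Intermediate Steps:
C(T) = -1/49
U = -63 (U = -21*3 = -63)
(U + 4330)/(965 + C(-38)) = (-63 + 4330)/(965 - 1/49) = 4267/(47284/49) = 4267*(49/47284) = 209083/47284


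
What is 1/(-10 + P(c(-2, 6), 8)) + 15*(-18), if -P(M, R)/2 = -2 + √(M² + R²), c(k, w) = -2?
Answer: -31857/118 - √17/59 ≈ -270.04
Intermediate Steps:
P(M, R) = 4 - 2*√(M² + R²) (P(M, R) = -2*(-2 + √(M² + R²)) = 4 - 2*√(M² + R²))
1/(-10 + P(c(-2, 6), 8)) + 15*(-18) = 1/(-10 + (4 - 2*√((-2)² + 8²))) + 15*(-18) = 1/(-10 + (4 - 2*√(4 + 64))) - 270 = 1/(-10 + (4 - 4*√17)) - 270 = 1/(-6 - 4*√17) - 270 = -270 + 1/(-6 - 4*√17)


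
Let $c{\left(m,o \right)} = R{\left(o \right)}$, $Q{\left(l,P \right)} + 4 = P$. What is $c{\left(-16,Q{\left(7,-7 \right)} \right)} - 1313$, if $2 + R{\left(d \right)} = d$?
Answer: $-1326$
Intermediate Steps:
$R{\left(d \right)} = -2 + d$
$Q{\left(l,P \right)} = -4 + P$
$c{\left(m,o \right)} = -2 + o$
$c{\left(-16,Q{\left(7,-7 \right)} \right)} - 1313 = \left(-2 - 11\right) - 1313 = -13 - 1313 = -1326$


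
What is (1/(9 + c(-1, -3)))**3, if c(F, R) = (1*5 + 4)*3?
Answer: 1/46656 ≈ 2.1433e-5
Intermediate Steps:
c(F, R) = 27 (c(F, R) = (5 + 4)*3 = 9*3 = 27)
(1/(9 + c(-1, -3)))**3 = (1/(9 + 27))**3 = (1/36)**3 = 1/46656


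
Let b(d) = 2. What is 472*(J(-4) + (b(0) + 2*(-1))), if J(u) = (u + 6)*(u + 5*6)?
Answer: 24544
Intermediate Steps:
J(u) = (6 + u)*(30 + u) (J(u) = (6 + u)*(u + 30) = (6 + u)*(30 + u))
472*(J(-4) + (b(0) + 2*(-1))) = 472*((180 + (-4)**2 + 36*(-4)) + (2 + 2*(-1))) = 472*((180 + 16 - 144) + (2 - 2)) = 472*(52 + 0) = 472*52 = 24544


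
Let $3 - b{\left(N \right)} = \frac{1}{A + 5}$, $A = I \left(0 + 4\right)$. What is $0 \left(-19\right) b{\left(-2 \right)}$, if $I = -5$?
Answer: $0$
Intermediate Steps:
$A = -20$ ($A = - 5 \left(0 + 4\right) = \left(-5\right) 4 = -20$)
$b{\left(N \right)} = \frac{46}{15}$ ($b{\left(N \right)} = 3 - \frac{1}{-20 + 5} = 3 - \frac{1}{-15} = 3 - - \frac{1}{15} = 3 + \frac{1}{15} = \frac{46}{15}$)
$0 \left(-19\right) b{\left(-2 \right)} = 0 \left(-19\right) \frac{46}{15} = 0 \cdot \frac{46}{15} = 0$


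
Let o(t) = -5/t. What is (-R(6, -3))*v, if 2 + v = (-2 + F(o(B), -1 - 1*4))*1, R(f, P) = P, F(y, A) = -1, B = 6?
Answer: -15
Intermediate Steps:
v = -5 (v = -2 + (-2 - 1)*1 = -2 - 3*1 = -2 - 3 = -5)
(-R(6, -3))*v = -1*(-3)*(-5) = 3*(-5) = -15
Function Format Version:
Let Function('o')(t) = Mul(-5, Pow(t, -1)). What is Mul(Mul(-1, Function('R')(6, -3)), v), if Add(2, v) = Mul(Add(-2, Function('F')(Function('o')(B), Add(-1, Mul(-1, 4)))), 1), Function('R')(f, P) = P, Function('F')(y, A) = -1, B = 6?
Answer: -15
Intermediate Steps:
v = -5 (v = Add(-2, Mul(Add(-2, -1), 1)) = Add(-2, Mul(-3, 1)) = Add(-2, -3) = -5)
Mul(Mul(-1, Function('R')(6, -3)), v) = Mul(Mul(-1, -3), -5) = Mul(3, -5) = -15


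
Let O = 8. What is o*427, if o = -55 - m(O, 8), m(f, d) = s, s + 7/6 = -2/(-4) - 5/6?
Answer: -45689/2 ≈ -22845.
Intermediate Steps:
s = -3/2 (s = -7/6 + (-2/(-4) - 5/6) = -7/6 + (-2*(-¼) - 5*⅙) = -7/6 + (½ - ⅚) = -7/6 - ⅓ = -3/2 ≈ -1.5000)
m(f, d) = -3/2
o = -107/2 (o = -55 - 1*(-3/2) = -55 + 3/2 = -107/2 ≈ -53.500)
o*427 = -107/2*427 = -45689/2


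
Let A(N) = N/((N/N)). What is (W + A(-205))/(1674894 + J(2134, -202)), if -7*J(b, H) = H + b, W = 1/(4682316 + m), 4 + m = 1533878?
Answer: -424772983/3469914555140 ≈ -0.00012242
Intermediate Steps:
m = 1533874 (m = -4 + 1533878 = 1533874)
W = 1/6216190 (W = 1/(4682316 + 1533874) = 1/6216190 ≈ 1.6087e-7)
J(b, H) = -H/7 - b/7 (J(b, H) = -(H + b)/7 = -H/7 - b/7)
A(N) = N (A(N) = N/1 = N*1 = N)
(W + A(-205))/(1674894 + J(2134, -202)) = (1/6216190 - 205)/(1674894 + (-⅐*(-202) - ⅐*2134)) = -1274318949/(6216190*(1674894 + (202/7 - 2134/7))) = -1274318949/(6216190*(1674894 - 276)) = -1274318949/6216190/1674618 = -1274318949/6216190*1/1674618 = -424772983/3469914555140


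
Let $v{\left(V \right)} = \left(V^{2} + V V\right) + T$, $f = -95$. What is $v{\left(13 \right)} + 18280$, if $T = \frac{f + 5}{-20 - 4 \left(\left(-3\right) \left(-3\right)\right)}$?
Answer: $\frac{521349}{28} \approx 18620.0$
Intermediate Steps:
$T = \frac{45}{28}$ ($T = \frac{-95 + 5}{-20 - 4 \left(\left(-3\right) \left(-3\right)\right)} = - \frac{90}{-20 - 36} = - \frac{90}{-56} = \left(-90\right) \left(- \frac{1}{56}\right) = \frac{45}{28} \approx 1.6071$)
$v{\left(V \right)} = \frac{45}{28} + 2 V^{2}$ ($v{\left(V \right)} = \left(V^{2} + V V\right) + \frac{45}{28} = \left(V^{2} + V^{2}\right) + \frac{45}{28} = 2 V^{2} + \frac{45}{28} = \frac{45}{28} + 2 V^{2}$)
$v{\left(13 \right)} + 18280 = \left(\frac{45}{28} + 2 \cdot 13^{2}\right) + 18280 = \left(\frac{45}{28} + 2 \cdot 169\right) + 18280 = \left(\frac{45}{28} + 338\right) + 18280 = \frac{9509}{28} + 18280 = \frac{521349}{28}$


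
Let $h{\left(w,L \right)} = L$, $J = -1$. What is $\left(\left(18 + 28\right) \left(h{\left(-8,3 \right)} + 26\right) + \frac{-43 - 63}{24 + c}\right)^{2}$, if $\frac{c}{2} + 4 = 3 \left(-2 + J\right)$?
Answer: $1923769$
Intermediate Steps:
$c = -26$ ($c = -8 + 2 \cdot 3 \left(-2 - 1\right) = -8 + 2 \cdot 3 \left(-3\right) = -8 + 2 \left(-9\right) = -8 - 18 = -26$)
$\left(\left(18 + 28\right) \left(h{\left(-8,3 \right)} + 26\right) + \frac{-43 - 63}{24 + c}\right)^{2} = \left(\left(18 + 28\right) \left(3 + 26\right) + \frac{-43 - 63}{24 - 26}\right)^{2} = \left(46 \cdot 29 - \frac{106}{-2}\right)^{2} = \left(1334 - -53\right)^{2} = \left(1334 + 53\right)^{2} = 1387^{2} = 1923769$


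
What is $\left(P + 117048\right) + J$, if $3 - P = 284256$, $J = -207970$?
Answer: $-375175$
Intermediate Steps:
$P = -284253$ ($P = 3 - 284256 = -284253$)
$\left(P + 117048\right) + J = \left(-284253 + 117048\right) - 207970 = -167205 - 207970 = -375175$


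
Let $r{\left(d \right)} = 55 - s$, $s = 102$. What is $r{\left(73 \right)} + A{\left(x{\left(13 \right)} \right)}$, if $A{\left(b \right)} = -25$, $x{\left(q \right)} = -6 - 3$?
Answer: $-72$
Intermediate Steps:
$x{\left(q \right)} = -9$ ($x{\left(q \right)} = -6 - 3 = -9$)
$r{\left(d \right)} = -47$ ($r{\left(d \right)} = 55 - 102 = -47$)
$r{\left(73 \right)} + A{\left(x{\left(13 \right)} \right)} = -47 - 25 = -72$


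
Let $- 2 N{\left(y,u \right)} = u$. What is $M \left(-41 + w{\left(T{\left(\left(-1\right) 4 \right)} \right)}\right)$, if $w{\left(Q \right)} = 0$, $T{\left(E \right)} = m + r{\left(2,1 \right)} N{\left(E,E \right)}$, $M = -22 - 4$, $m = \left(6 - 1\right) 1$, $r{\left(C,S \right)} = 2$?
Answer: $1066$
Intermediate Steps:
$N{\left(y,u \right)} = - \frac{u}{2}$
$m = 5$ ($m = 5 \cdot 1 = 5$)
$M = -26$
$T{\left(E \right)} = 5 - E$ ($T{\left(E \right)} = 5 + 2 \left(- \frac{E}{2}\right) = 5 - E$)
$M \left(-41 + w{\left(T{\left(\left(-1\right) 4 \right)} \right)}\right) = - 26 \left(-41 + 0\right) = \left(-26\right) \left(-41\right) = 1066$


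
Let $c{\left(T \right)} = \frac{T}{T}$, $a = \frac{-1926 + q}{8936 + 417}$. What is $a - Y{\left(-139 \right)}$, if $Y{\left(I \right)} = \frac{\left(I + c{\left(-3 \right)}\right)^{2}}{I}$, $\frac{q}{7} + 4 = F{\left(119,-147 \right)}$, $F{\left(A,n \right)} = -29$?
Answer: $\frac{177818709}{1300067} \approx 136.78$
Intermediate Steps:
$q = -231$ ($q = -28 + 7 \left(-29\right) = -28 - 203 = -231$)
$a = - \frac{2157}{9353}$ ($a = \frac{-1926 - 231}{8936 + 417} = - \frac{2157}{9353} \approx -0.23062$)
$c{\left(T \right)} = 1$
$Y{\left(I \right)} = \frac{\left(1 + I\right)^{2}}{I}$ ($Y{\left(I \right)} = \frac{\left(I + 1\right)^{2}}{I} = \frac{\left(1 + I\right)^{2}}{I}$)
$a - Y{\left(-139 \right)} = - \frac{2157}{9353} - \frac{\left(1 - 139\right)^{2}}{-139} = - \frac{2157}{9353} - - \frac{\left(-138\right)^{2}}{139} = - \frac{2157}{9353} - \left(- \frac{1}{139}\right) 19044 = - \frac{2157}{9353} - - \frac{19044}{139} = - \frac{2157}{9353} + \frac{19044}{139} = \frac{177818709}{1300067}$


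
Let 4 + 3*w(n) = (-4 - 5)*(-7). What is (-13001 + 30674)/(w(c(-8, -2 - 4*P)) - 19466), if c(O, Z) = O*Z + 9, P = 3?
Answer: -53019/58339 ≈ -0.90881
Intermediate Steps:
c(O, Z) = 9 + O*Z
w(n) = 59/3 (w(n) = -4/3 + ((-4 - 5)*(-7))/3 = -4/3 + (-9*(-7))/3 = -4/3 + (⅓)*63 = -4/3 + 21 = 59/3)
(-13001 + 30674)/(w(c(-8, -2 - 4*P)) - 19466) = (-13001 + 30674)/(59/3 - 19466) = 17673/(-58339/3) = 17673*(-3/58339) = -53019/58339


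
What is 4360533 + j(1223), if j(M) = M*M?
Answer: 5856262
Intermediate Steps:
j(M) = M²
4360533 + j(1223) = 4360533 + 1223² = 4360533 + 1495729 = 5856262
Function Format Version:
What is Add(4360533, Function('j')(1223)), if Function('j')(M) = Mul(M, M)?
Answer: 5856262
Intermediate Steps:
Function('j')(M) = Pow(M, 2)
Add(4360533, Function('j')(1223)) = Add(4360533, Pow(1223, 2)) = Add(4360533, 1495729) = 5856262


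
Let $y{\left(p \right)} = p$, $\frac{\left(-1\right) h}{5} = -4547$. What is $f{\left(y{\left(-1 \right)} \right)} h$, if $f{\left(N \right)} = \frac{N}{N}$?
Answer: $22735$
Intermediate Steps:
$h = 22735$ ($h = \left(-5\right) \left(-4547\right) = 22735$)
$f{\left(N \right)} = 1$
$f{\left(y{\left(-1 \right)} \right)} h = 1 \cdot 22735 = 22735$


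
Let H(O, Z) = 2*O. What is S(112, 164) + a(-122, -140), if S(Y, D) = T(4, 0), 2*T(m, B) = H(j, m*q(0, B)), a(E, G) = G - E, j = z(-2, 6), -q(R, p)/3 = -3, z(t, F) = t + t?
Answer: -22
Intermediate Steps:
z(t, F) = 2*t
q(R, p) = 9 (q(R, p) = -3*(-3) = 9)
j = -4 (j = 2*(-2) = -4)
T(m, B) = -4 (T(m, B) = (2*(-4))/2 = (½)*(-8) = -4)
S(Y, D) = -4
S(112, 164) + a(-122, -140) = -4 + (-140 - 1*(-122)) = -4 + (-140 + 122) = -4 - 18 = -22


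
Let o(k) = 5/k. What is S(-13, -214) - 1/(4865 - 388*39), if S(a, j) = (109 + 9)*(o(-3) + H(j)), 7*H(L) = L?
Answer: -820189541/215607 ≈ -3804.1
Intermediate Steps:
H(L) = L/7
S(a, j) = -590/3 + 118*j/7 (S(a, j) = (109 + 9)*(5/(-3) + j/7) = 118*(5*(-⅓) + j/7) = 118*(-5/3 + j/7) = -590/3 + 118*j/7)
S(-13, -214) - 1/(4865 - 388*39) = (-590/3 + (118/7)*(-214)) - 1/(4865 - 388*39) = (-590/3 - 25252/7) - 1/(4865 - 15132) = -79886/21 - 1/(-10267) = -79886/21 - 1*(-1/10267) = -79886/21 + 1/10267 = -820189541/215607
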